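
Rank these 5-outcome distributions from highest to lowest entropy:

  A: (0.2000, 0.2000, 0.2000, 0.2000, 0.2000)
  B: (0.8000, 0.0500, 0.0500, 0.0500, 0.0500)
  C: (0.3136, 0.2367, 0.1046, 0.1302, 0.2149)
A > C > B

Key insight: Entropy is maximized by uniform distributions and minimized by concentrated distributions.

- Uniform distributions have maximum entropy log₂(5) = 2.3219 bits
- The more "peaked" or concentrated a distribution, the lower its entropy

Entropies:
  H(A) = 2.3219 bits
  H(B) = 1.1219 bits
  H(C) = 2.2171 bits

Ranking: A > C > B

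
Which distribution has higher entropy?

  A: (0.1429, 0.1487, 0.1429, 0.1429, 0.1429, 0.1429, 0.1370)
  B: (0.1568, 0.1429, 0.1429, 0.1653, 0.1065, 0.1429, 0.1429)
A

Both distributions are close to uniform, making this a harder comparison.

H(A) = 2.8070 bits
H(B) = 2.7967 bits

The distribution closer to uniform has higher entropy.
Answer: A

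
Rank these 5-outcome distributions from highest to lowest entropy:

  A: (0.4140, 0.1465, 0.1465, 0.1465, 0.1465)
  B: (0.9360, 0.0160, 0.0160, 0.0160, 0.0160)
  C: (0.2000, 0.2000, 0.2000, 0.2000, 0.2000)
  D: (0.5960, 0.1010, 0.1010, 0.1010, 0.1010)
C > A > D > B

Key insight: Entropy is maximized by uniform distributions and minimized by concentrated distributions.

Entropies:
  H(A) = 2.1506 bits
  H(B) = 0.4711 bits
  H(C) = 2.3219 bits
  H(D) = 1.7812 bits

Ranking: C > A > D > B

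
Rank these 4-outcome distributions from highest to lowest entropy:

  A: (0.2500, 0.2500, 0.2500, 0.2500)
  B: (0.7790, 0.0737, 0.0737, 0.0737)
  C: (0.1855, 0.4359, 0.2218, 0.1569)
A > C > B

Key insight: Entropy is maximized by uniform distributions and minimized by concentrated distributions.

- Uniform distributions have maximum entropy log₂(4) = 2.0000 bits
- The more "peaked" or concentrated a distribution, the lower its entropy

Entropies:
  H(A) = 2.0000 bits
  H(B) = 1.1123 bits
  H(C) = 1.8741 bits

Ranking: A > C > B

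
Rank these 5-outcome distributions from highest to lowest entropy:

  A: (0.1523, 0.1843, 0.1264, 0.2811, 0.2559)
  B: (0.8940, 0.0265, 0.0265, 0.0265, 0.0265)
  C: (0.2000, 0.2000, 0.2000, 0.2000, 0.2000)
C > A > B

Key insight: Entropy is maximized by uniform distributions and minimized by concentrated distributions.

- Uniform distributions have maximum entropy log₂(5) = 2.3219 bits
- The more "peaked" or concentrated a distribution, the lower its entropy

Entropies:
  H(A) = 2.2581 bits
  H(B) = 0.6997 bits
  H(C) = 2.3219 bits

Ranking: C > A > B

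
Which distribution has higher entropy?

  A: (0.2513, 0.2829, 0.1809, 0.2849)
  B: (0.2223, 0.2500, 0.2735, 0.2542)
B

Both distributions are close to uniform, making this a harder comparison.

H(A) = 1.9784 bits
H(B) = 1.9961 bits

The distribution closer to uniform has higher entropy.
Answer: B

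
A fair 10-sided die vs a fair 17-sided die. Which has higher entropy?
17-sided die

Both are uniform distributions; for uniform over n outcomes, H = log₂(n). H(10-sided) = log₂(10) = 3.322 bits and H(17-sided) = log₂(17) = 4.087 bits. More outcomes in a uniform distribution means higher entropy.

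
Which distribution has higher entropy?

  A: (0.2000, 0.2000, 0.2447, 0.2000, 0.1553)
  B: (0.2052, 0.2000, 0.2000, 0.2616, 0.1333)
A

Both distributions are close to uniform, making this a harder comparison.

H(A) = 2.3074 bits
H(B) = 2.2911 bits

The distribution closer to uniform has higher entropy.
Answer: A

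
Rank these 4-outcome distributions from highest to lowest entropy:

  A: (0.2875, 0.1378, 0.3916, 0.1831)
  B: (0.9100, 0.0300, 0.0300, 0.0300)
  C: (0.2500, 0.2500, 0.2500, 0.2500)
C > A > B

Key insight: Entropy is maximized by uniform distributions and minimized by concentrated distributions.

- Uniform distributions have maximum entropy log₂(4) = 2.0000 bits
- The more "peaked" or concentrated a distribution, the lower its entropy

Entropies:
  H(A) = 1.8892 bits
  H(B) = 0.5791 bits
  H(C) = 2.0000 bits

Ranking: C > A > B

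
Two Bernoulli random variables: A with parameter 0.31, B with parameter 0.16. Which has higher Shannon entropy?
A

For binary distributions, entropy is maximized at p=0.5 and decreases as p moves toward 0 or 1.

H(A) = H(0.31) = 0.8932 bits
H(B) = H(0.16) = 0.6343 bits

Distribution A (p=0.31) is closer to uniform (p=0.5), so it has higher entropy.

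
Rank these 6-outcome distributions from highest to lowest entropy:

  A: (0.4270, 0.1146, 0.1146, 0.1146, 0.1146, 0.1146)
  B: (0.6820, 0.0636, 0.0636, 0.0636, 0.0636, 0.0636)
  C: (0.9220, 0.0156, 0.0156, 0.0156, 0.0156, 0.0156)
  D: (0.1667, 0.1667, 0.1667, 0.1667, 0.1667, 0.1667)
D > A > B > C

Key insight: Entropy is maximized by uniform distributions and minimized by concentrated distributions.

Entropies:
  H(A) = 2.3150 bits
  H(B) = 1.6406 bits
  H(C) = 0.5762 bits
  H(D) = 2.5850 bits

Ranking: D > A > B > C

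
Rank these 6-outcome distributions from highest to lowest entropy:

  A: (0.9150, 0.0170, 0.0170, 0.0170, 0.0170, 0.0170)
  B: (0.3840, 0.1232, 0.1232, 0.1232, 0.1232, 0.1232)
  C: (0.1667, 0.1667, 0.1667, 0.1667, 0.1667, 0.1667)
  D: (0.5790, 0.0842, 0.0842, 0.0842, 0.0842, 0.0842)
C > B > D > A

Key insight: Entropy is maximized by uniform distributions and minimized by concentrated distributions.

Entropies:
  H(A) = 0.6169 bits
  H(B) = 2.3911 bits
  H(C) = 2.5850 bits
  H(D) = 1.9594 bits

Ranking: C > B > D > A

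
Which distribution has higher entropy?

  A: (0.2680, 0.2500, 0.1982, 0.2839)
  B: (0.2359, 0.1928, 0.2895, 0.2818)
A

Both distributions are close to uniform, making this a harder comparison.

H(A) = 1.9876 bits
H(B) = 1.9821 bits

The distribution closer to uniform has higher entropy.
Answer: A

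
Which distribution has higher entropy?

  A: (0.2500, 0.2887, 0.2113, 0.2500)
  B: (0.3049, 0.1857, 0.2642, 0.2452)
A

Both distributions are close to uniform, making this a harder comparison.

H(A) = 1.9913 bits
H(B) = 1.9781 bits

The distribution closer to uniform has higher entropy.
Answer: A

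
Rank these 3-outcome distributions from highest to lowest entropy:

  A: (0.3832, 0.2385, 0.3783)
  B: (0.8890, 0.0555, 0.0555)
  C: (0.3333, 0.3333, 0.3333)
C > A > B

Key insight: Entropy is maximized by uniform distributions and minimized by concentrated distributions.

- Uniform distributions have maximum entropy log₂(3) = 1.5850 bits
- The more "peaked" or concentrated a distribution, the lower its entropy

Entropies:
  H(A) = 1.5540 bits
  H(B) = 0.6139 bits
  H(C) = 1.5850 bits

Ranking: C > A > B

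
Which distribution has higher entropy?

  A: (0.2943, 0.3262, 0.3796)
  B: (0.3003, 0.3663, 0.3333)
B

Both distributions are close to uniform, making this a harder comparison.

H(A) = 1.5770 bits
H(B) = 1.5802 bits

The distribution closer to uniform has higher entropy.
Answer: B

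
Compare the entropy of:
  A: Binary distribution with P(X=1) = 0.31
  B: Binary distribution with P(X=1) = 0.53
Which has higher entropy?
B

For binary distributions, entropy is maximized at p=0.5 and decreases as p moves toward 0 or 1.

H(A) = H(0.31) = 0.8932 bits
H(B) = H(0.53) = 0.9974 bits

Distribution B (p=0.53) is closer to uniform (p=0.5), so it has higher entropy.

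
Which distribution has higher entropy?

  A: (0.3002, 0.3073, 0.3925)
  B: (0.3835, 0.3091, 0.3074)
B

Both distributions are close to uniform, making this a harder comparison.

H(A) = 1.5738 bits
H(B) = 1.5770 bits

The distribution closer to uniform has higher entropy.
Answer: B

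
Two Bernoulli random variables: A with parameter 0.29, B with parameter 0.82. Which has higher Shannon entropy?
A

For binary distributions, entropy is maximized at p=0.5 and decreases as p moves toward 0 or 1.

H(A) = H(0.29) = 0.8687 bits
H(B) = H(0.82) = 0.6801 bits

Distribution A (p=0.29) is closer to uniform (p=0.5), so it has higher entropy.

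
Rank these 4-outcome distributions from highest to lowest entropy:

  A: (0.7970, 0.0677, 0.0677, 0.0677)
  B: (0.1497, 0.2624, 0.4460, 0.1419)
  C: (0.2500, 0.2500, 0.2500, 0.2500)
C > B > A

Key insight: Entropy is maximized by uniform distributions and minimized by concentrated distributions.

- Uniform distributions have maximum entropy log₂(4) = 2.0000 bits
- The more "peaked" or concentrated a distribution, the lower its entropy

Entropies:
  H(A) = 1.0496 bits
  H(B) = 1.8359 bits
  H(C) = 2.0000 bits

Ranking: C > B > A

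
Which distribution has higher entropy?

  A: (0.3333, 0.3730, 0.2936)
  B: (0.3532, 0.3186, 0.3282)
B

Both distributions are close to uniform, making this a harder comparison.

H(A) = 1.5781 bits
H(B) = 1.5836 bits

The distribution closer to uniform has higher entropy.
Answer: B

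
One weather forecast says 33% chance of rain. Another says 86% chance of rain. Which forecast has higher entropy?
33% forecast

Treat each forecast as a Bernoulli distribution. Binary entropy is maximized at p=0.5 and falls off symmetrically toward 0 or 1. The 33% forecast is closer to 50%, so it is more uncertain. H(33%) ≈ 0.915 bits, H(86%) ≈ 0.584 bits.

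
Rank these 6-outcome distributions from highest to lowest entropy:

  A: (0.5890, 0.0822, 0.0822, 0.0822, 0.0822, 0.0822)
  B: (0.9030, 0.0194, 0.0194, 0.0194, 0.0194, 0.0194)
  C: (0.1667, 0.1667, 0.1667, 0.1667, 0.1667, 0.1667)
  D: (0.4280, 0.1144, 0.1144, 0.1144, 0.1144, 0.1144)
C > D > A > B

Key insight: Entropy is maximized by uniform distributions and minimized by concentrated distributions.

Entropies:
  H(A) = 1.9313 bits
  H(B) = 0.6846 bits
  H(C) = 2.5850 bits
  H(D) = 2.3131 bits

Ranking: C > D > A > B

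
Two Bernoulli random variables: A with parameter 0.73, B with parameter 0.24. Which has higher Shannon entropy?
A

For binary distributions, entropy is maximized at p=0.5 and decreases as p moves toward 0 or 1.

H(A) = H(0.73) = 0.8415 bits
H(B) = H(0.24) = 0.7950 bits

Distribution A (p=0.73) is closer to uniform (p=0.5), so it has higher entropy.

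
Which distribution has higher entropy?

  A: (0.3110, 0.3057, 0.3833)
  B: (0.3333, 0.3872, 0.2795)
A

Both distributions are close to uniform, making this a harder comparison.

H(A) = 1.5770 bits
H(B) = 1.5723 bits

The distribution closer to uniform has higher entropy.
Answer: A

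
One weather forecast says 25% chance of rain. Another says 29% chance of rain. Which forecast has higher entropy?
29% forecast

Treat each forecast as a Bernoulli distribution. Binary entropy is maximized at p=0.5 and falls off symmetrically toward 0 or 1. The 29% forecast is closer to 50%, so it is more uncertain. H(25%) ≈ 0.811 bits, H(29%) ≈ 0.869 bits.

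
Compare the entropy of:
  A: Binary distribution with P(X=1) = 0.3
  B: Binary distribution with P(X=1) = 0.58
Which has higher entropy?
B

For binary distributions, entropy is maximized at p=0.5 and decreases as p moves toward 0 or 1.

H(A) = H(0.3) = 0.8813 bits
H(B) = H(0.58) = 0.9815 bits

Distribution B (p=0.58) is closer to uniform (p=0.5), so it has higher entropy.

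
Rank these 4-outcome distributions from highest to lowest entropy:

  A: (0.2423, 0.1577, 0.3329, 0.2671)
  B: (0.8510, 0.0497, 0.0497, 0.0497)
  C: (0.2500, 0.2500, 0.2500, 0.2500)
C > A > B

Key insight: Entropy is maximized by uniform distributions and minimized by concentrated distributions.

- Uniform distributions have maximum entropy log₂(4) = 2.0000 bits
- The more "peaked" or concentrated a distribution, the lower its entropy

Entropies:
  H(A) = 1.9527 bits
  H(B) = 0.8435 bits
  H(C) = 2.0000 bits

Ranking: C > A > B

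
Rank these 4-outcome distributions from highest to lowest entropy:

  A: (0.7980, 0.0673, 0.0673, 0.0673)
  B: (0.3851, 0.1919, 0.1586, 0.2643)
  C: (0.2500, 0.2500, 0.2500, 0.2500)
C > B > A

Key insight: Entropy is maximized by uniform distributions and minimized by concentrated distributions.

- Uniform distributions have maximum entropy log₂(4) = 2.0000 bits
- The more "peaked" or concentrated a distribution, the lower its entropy

Entropies:
  H(A) = 1.0461 bits
  H(B) = 1.9160 bits
  H(C) = 2.0000 bits

Ranking: C > B > A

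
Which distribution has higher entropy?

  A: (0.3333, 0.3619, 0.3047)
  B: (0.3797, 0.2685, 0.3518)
A

Both distributions are close to uniform, making this a harder comparison.

H(A) = 1.5814 bits
H(B) = 1.5700 bits

The distribution closer to uniform has higher entropy.
Answer: A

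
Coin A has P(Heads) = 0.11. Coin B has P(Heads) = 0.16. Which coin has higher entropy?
B

For binary distributions, entropy is maximized at p=0.5 and decreases as p moves toward 0 or 1.

H(A) = H(0.11) = 0.4999 bits
H(B) = H(0.16) = 0.6343 bits

Distribution B (p=0.16) is closer to uniform (p=0.5), so it has higher entropy.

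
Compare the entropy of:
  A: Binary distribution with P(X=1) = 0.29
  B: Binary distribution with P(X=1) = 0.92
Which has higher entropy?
A

For binary distributions, entropy is maximized at p=0.5 and decreases as p moves toward 0 or 1.

H(A) = H(0.29) = 0.8687 bits
H(B) = H(0.92) = 0.4022 bits

Distribution A (p=0.29) is closer to uniform (p=0.5), so it has higher entropy.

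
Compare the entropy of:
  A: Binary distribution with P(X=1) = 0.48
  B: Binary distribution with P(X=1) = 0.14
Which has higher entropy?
A

For binary distributions, entropy is maximized at p=0.5 and decreases as p moves toward 0 or 1.

H(A) = H(0.48) = 0.9988 bits
H(B) = H(0.14) = 0.5842 bits

Distribution A (p=0.48) is closer to uniform (p=0.5), so it has higher entropy.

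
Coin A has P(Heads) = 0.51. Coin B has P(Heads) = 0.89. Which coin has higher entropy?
A

For binary distributions, entropy is maximized at p=0.5 and decreases as p moves toward 0 or 1.

H(A) = H(0.51) = 0.9997 bits
H(B) = H(0.89) = 0.4999 bits

Distribution A (p=0.51) is closer to uniform (p=0.5), so it has higher entropy.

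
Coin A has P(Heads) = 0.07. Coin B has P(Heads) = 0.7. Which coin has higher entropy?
B

For binary distributions, entropy is maximized at p=0.5 and decreases as p moves toward 0 or 1.

H(A) = H(0.07) = 0.3659 bits
H(B) = H(0.7) = 0.8813 bits

Distribution B (p=0.7) is closer to uniform (p=0.5), so it has higher entropy.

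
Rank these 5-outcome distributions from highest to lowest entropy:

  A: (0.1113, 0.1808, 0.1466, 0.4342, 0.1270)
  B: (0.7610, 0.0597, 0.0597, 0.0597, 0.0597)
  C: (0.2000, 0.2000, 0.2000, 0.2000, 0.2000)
C > A > B

Key insight: Entropy is maximized by uniform distributions and minimized by concentrated distributions.

- Uniform distributions have maximum entropy log₂(5) = 2.3219 bits
- The more "peaked" or concentrated a distribution, the lower its entropy

Entropies:
  H(A) = 2.1056 bits
  H(B) = 1.2714 bits
  H(C) = 2.3219 bits

Ranking: C > A > B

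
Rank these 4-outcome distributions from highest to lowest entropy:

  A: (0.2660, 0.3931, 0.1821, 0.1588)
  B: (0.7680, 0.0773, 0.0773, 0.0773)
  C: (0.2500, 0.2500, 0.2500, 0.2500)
C > A > B

Key insight: Entropy is maximized by uniform distributions and minimized by concentrated distributions.

- Uniform distributions have maximum entropy log₂(4) = 2.0000 bits
- The more "peaked" or concentrated a distribution, the lower its entropy

Entropies:
  H(A) = 1.9068 bits
  H(B) = 1.1492 bits
  H(C) = 2.0000 bits

Ranking: C > A > B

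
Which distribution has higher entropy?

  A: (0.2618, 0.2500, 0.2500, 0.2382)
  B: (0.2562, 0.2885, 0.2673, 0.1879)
A

Both distributions are close to uniform, making this a harder comparison.

H(A) = 1.9992 bits
H(B) = 1.9828 bits

The distribution closer to uniform has higher entropy.
Answer: A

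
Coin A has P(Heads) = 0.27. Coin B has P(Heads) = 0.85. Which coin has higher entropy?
A

For binary distributions, entropy is maximized at p=0.5 and decreases as p moves toward 0 or 1.

H(A) = H(0.27) = 0.8415 bits
H(B) = H(0.85) = 0.6098 bits

Distribution A (p=0.27) is closer to uniform (p=0.5), so it has higher entropy.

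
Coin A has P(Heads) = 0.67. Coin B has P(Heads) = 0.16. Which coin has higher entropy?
A

For binary distributions, entropy is maximized at p=0.5 and decreases as p moves toward 0 or 1.

H(A) = H(0.67) = 0.9149 bits
H(B) = H(0.16) = 0.6343 bits

Distribution A (p=0.67) is closer to uniform (p=0.5), so it has higher entropy.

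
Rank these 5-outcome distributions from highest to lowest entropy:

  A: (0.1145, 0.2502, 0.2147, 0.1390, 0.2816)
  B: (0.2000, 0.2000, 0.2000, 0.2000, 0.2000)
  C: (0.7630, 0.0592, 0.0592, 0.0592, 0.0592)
B > A > C

Key insight: Entropy is maximized by uniform distributions and minimized by concentrated distributions.

- Uniform distributions have maximum entropy log₂(5) = 2.3219 bits
- The more "peaked" or concentrated a distribution, the lower its entropy

Entropies:
  H(A) = 2.2452 bits
  H(B) = 2.3219 bits
  H(C) = 1.2640 bits

Ranking: B > A > C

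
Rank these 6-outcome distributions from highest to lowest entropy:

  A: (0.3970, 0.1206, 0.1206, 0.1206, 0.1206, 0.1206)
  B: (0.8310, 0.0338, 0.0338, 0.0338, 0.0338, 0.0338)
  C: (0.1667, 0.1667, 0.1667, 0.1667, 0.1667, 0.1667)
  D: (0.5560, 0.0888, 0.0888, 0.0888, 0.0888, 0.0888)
C > A > D > B

Key insight: Entropy is maximized by uniform distributions and minimized by concentrated distributions.

Entropies:
  H(A) = 2.3693 bits
  H(B) = 1.0478 bits
  H(C) = 2.5850 bits
  H(D) = 2.0219 bits

Ranking: C > A > D > B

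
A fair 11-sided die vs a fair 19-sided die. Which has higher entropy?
19-sided die

Both are uniform distributions; for uniform over n outcomes, H = log₂(n). H(11-sided) = log₂(11) = 3.459 bits and H(19-sided) = log₂(19) = 4.248 bits. More outcomes in a uniform distribution means higher entropy.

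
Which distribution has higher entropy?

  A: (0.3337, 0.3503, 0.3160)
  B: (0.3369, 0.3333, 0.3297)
B

Both distributions are close to uniform, making this a harder comparison.

H(A) = 1.5837 bits
H(B) = 1.5849 bits

The distribution closer to uniform has higher entropy.
Answer: B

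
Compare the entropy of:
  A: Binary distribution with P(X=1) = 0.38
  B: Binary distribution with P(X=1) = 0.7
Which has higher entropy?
A

For binary distributions, entropy is maximized at p=0.5 and decreases as p moves toward 0 or 1.

H(A) = H(0.38) = 0.9580 bits
H(B) = H(0.7) = 0.8813 bits

Distribution A (p=0.38) is closer to uniform (p=0.5), so it has higher entropy.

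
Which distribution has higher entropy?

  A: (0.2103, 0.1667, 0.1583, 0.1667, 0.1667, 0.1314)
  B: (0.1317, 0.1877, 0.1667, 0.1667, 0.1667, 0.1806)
B

Both distributions are close to uniform, making this a harder comparison.

H(A) = 2.5712 bits
H(B) = 2.5766 bits

The distribution closer to uniform has higher entropy.
Answer: B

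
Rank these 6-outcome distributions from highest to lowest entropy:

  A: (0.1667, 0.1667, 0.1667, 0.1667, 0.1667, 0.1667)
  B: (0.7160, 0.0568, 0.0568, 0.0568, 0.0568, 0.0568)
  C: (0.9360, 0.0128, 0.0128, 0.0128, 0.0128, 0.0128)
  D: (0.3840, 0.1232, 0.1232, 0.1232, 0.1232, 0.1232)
A > D > B > C

Key insight: Entropy is maximized by uniform distributions and minimized by concentrated distributions.

Entropies:
  H(A) = 2.5850 bits
  H(B) = 1.5203 bits
  H(C) = 0.4917 bits
  H(D) = 2.3911 bits

Ranking: A > D > B > C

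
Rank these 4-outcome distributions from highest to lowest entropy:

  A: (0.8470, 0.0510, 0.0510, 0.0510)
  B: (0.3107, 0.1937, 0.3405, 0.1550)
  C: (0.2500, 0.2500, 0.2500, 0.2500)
C > B > A

Key insight: Entropy is maximized by uniform distributions and minimized by concentrated distributions.

- Uniform distributions have maximum entropy log₂(4) = 2.0000 bits
- The more "peaked" or concentrated a distribution, the lower its entropy

Entropies:
  H(A) = 0.8598 bits
  H(B) = 1.9288 bits
  H(C) = 2.0000 bits

Ranking: C > B > A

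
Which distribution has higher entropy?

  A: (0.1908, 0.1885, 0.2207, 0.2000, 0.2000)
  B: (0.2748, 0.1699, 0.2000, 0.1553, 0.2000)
A

Both distributions are close to uniform, making this a harder comparison.

H(A) = 2.3196 bits
H(B) = 2.2926 bits

The distribution closer to uniform has higher entropy.
Answer: A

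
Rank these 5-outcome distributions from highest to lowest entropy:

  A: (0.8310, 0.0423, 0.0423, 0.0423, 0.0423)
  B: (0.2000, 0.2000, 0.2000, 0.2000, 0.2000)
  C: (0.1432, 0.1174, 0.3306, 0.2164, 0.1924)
B > C > A

Key insight: Entropy is maximized by uniform distributions and minimized by concentrated distributions.

- Uniform distributions have maximum entropy log₂(5) = 2.3219 bits
- The more "peaked" or concentrated a distribution, the lower its entropy

Entropies:
  H(A) = 0.9934 bits
  H(B) = 2.3219 bits
  H(C) = 2.2277 bits

Ranking: B > C > A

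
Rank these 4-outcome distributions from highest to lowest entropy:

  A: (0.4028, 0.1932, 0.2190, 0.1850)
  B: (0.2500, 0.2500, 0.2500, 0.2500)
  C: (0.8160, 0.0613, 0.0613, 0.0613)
B > A > C

Key insight: Entropy is maximized by uniform distributions and minimized by concentrated distributions.

- Uniform distributions have maximum entropy log₂(4) = 2.0000 bits
- The more "peaked" or concentrated a distribution, the lower its entropy

Entropies:
  H(A) = 1.9169 bits
  H(B) = 2.0000 bits
  H(C) = 0.9804 bits

Ranking: B > A > C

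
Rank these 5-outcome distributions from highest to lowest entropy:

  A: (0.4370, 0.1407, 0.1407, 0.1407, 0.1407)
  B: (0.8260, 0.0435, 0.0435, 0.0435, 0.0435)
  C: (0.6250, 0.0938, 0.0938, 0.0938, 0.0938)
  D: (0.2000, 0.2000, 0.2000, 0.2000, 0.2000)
D > A > C > B

Key insight: Entropy is maximized by uniform distributions and minimized by concentrated distributions.

Entropies:
  H(A) = 2.1145 bits
  H(B) = 1.0148 bits
  H(C) = 1.7044 bits
  H(D) = 2.3219 bits

Ranking: D > A > C > B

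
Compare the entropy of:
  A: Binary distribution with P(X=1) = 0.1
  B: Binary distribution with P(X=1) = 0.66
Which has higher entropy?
B

For binary distributions, entropy is maximized at p=0.5 and decreases as p moves toward 0 or 1.

H(A) = H(0.1) = 0.4690 bits
H(B) = H(0.66) = 0.9248 bits

Distribution B (p=0.66) is closer to uniform (p=0.5), so it has higher entropy.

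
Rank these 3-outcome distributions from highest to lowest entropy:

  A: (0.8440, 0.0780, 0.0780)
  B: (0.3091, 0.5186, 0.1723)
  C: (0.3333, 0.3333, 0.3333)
C > B > A

Key insight: Entropy is maximized by uniform distributions and minimized by concentrated distributions.

- Uniform distributions have maximum entropy log₂(3) = 1.5850 bits
- The more "peaked" or concentrated a distribution, the lower its entropy

Entropies:
  H(A) = 0.7807 bits
  H(B) = 1.4520 bits
  H(C) = 1.5850 bits

Ranking: C > B > A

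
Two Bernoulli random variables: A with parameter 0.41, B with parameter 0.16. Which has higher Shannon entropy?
A

For binary distributions, entropy is maximized at p=0.5 and decreases as p moves toward 0 or 1.

H(A) = H(0.41) = 0.9765 bits
H(B) = H(0.16) = 0.6343 bits

Distribution A (p=0.41) is closer to uniform (p=0.5), so it has higher entropy.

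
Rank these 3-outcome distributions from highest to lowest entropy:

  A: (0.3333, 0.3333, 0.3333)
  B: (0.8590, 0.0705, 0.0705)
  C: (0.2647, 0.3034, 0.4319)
A > C > B

Key insight: Entropy is maximized by uniform distributions and minimized by concentrated distributions.

- Uniform distributions have maximum entropy log₂(3) = 1.5850 bits
- The more "peaked" or concentrated a distribution, the lower its entropy

Entropies:
  H(A) = 1.5850 bits
  H(B) = 0.7279 bits
  H(C) = 1.5528 bits

Ranking: A > C > B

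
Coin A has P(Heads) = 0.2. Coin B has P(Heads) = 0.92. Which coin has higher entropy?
A

For binary distributions, entropy is maximized at p=0.5 and decreases as p moves toward 0 or 1.

H(A) = H(0.2) = 0.7219 bits
H(B) = H(0.92) = 0.4022 bits

Distribution A (p=0.2) is closer to uniform (p=0.5), so it has higher entropy.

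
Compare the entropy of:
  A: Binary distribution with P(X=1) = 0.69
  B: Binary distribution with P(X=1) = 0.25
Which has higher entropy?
A

For binary distributions, entropy is maximized at p=0.5 and decreases as p moves toward 0 or 1.

H(A) = H(0.69) = 0.8932 bits
H(B) = H(0.25) = 0.8113 bits

Distribution A (p=0.69) is closer to uniform (p=0.5), so it has higher entropy.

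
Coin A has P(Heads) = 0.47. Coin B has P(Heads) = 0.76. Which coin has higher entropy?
A

For binary distributions, entropy is maximized at p=0.5 and decreases as p moves toward 0 or 1.

H(A) = H(0.47) = 0.9974 bits
H(B) = H(0.76) = 0.7950 bits

Distribution A (p=0.47) is closer to uniform (p=0.5), so it has higher entropy.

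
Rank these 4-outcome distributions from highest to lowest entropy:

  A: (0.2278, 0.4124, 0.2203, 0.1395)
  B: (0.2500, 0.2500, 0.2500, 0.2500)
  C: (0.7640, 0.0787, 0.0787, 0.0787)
B > A > C

Key insight: Entropy is maximized by uniform distributions and minimized by concentrated distributions.

- Uniform distributions have maximum entropy log₂(4) = 2.0000 bits
- The more "peaked" or concentrated a distribution, the lower its entropy

Entropies:
  H(A) = 1.8904 bits
  H(B) = 2.0000 bits
  H(C) = 1.1624 bits

Ranking: B > A > C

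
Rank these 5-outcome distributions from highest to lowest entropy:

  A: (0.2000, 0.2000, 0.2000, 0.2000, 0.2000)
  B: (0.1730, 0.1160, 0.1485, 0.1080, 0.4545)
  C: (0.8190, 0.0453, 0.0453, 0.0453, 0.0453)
A > B > C

Key insight: Entropy is maximized by uniform distributions and minimized by concentrated distributions.

- Uniform distributions have maximum entropy log₂(5) = 2.3219 bits
- The more "peaked" or concentrated a distribution, the lower its entropy

Entropies:
  H(A) = 2.3219 bits
  H(B) = 2.0708 bits
  H(C) = 1.0443 bits

Ranking: A > B > C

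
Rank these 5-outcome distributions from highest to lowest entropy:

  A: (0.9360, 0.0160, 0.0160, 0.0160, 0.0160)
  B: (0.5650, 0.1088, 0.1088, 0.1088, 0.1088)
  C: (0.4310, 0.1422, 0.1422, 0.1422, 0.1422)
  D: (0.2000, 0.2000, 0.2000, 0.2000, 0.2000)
D > C > B > A

Key insight: Entropy is maximized by uniform distributions and minimized by concentrated distributions.

Entropies:
  H(A) = 0.4711 bits
  H(B) = 1.8578 bits
  H(C) = 2.1242 bits
  H(D) = 2.3219 bits

Ranking: D > C > B > A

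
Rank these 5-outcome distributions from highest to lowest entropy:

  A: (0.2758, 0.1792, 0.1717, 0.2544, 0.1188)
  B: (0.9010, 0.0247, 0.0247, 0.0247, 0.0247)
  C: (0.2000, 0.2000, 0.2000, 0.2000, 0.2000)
C > A > B

Key insight: Entropy is maximized by uniform distributions and minimized by concentrated distributions.

- Uniform distributions have maximum entropy log₂(5) = 2.3219 bits
- The more "peaked" or concentrated a distribution, the lower its entropy

Entropies:
  H(A) = 2.2611 bits
  H(B) = 0.6638 bits
  H(C) = 2.3219 bits

Ranking: C > A > B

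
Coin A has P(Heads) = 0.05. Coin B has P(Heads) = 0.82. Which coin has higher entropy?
B

For binary distributions, entropy is maximized at p=0.5 and decreases as p moves toward 0 or 1.

H(A) = H(0.05) = 0.2864 bits
H(B) = H(0.82) = 0.6801 bits

Distribution B (p=0.82) is closer to uniform (p=0.5), so it has higher entropy.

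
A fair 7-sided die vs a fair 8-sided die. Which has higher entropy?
8-sided die

Both are uniform distributions; for uniform over n outcomes, H = log₂(n). H(7-sided) = log₂(7) = 2.807 bits and H(8-sided) = log₂(8) = 3.000 bits. More outcomes in a uniform distribution means higher entropy.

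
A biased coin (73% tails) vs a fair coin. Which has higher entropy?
Fair coin

The fair coin is uniform (p=0.5), maximizing binary entropy at 1 bit. The biased coin has H(0.73) ≈ 0.841 bits — its outcome is more predictable, so its entropy is lower.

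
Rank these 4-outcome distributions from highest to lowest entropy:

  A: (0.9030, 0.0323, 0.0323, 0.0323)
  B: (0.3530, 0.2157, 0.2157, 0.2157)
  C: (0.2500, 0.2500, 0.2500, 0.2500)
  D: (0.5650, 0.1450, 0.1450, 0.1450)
C > B > D > A

Key insight: Entropy is maximized by uniform distributions and minimized by concentrated distributions.

Entropies:
  H(A) = 0.6132 bits
  H(B) = 1.9622 bits
  H(C) = 2.0000 bits
  H(D) = 1.6772 bits

Ranking: C > B > D > A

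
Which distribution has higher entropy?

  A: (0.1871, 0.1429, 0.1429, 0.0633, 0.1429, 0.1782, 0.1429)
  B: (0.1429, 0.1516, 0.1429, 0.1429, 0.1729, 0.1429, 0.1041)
B

Both distributions are close to uniform, making this a harder comparison.

H(A) = 2.7520 bits
H(B) = 2.7943 bits

The distribution closer to uniform has higher entropy.
Answer: B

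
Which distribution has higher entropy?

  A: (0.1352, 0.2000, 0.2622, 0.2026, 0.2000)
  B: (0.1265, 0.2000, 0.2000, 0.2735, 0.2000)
A

Both distributions are close to uniform, making this a harder comparison.

H(A) = 2.2921 bits
H(B) = 2.2821 bits

The distribution closer to uniform has higher entropy.
Answer: A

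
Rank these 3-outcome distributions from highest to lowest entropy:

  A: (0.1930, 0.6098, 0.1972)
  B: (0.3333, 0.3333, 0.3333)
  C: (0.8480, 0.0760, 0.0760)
B > A > C

Key insight: Entropy is maximized by uniform distributions and minimized by concentrated distributions.

- Uniform distributions have maximum entropy log₂(3) = 1.5850 bits
- The more "peaked" or concentrated a distribution, the lower its entropy

Entropies:
  H(A) = 1.3550 bits
  H(B) = 1.5850 bits
  H(C) = 0.7668 bits

Ranking: B > A > C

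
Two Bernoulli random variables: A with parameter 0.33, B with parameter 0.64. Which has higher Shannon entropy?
B

For binary distributions, entropy is maximized at p=0.5 and decreases as p moves toward 0 or 1.

H(A) = H(0.33) = 0.9149 bits
H(B) = H(0.64) = 0.9427 bits

Distribution B (p=0.64) is closer to uniform (p=0.5), so it has higher entropy.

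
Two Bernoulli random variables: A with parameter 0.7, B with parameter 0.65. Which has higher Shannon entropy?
B

For binary distributions, entropy is maximized at p=0.5 and decreases as p moves toward 0 or 1.

H(A) = H(0.7) = 0.8813 bits
H(B) = H(0.65) = 0.9341 bits

Distribution B (p=0.65) is closer to uniform (p=0.5), so it has higher entropy.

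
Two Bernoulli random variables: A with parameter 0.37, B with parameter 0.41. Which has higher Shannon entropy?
B

For binary distributions, entropy is maximized at p=0.5 and decreases as p moves toward 0 or 1.

H(A) = H(0.37) = 0.9507 bits
H(B) = H(0.41) = 0.9765 bits

Distribution B (p=0.41) is closer to uniform (p=0.5), so it has higher entropy.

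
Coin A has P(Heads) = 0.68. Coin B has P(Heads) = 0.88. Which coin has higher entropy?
A

For binary distributions, entropy is maximized at p=0.5 and decreases as p moves toward 0 or 1.

H(A) = H(0.68) = 0.9044 bits
H(B) = H(0.88) = 0.5294 bits

Distribution A (p=0.68) is closer to uniform (p=0.5), so it has higher entropy.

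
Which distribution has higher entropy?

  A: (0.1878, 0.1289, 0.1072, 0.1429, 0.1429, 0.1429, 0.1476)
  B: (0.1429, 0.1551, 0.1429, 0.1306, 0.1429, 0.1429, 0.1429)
B

Both distributions are close to uniform, making this a harder comparison.

H(A) = 2.7899 bits
H(B) = 2.8058 bits

The distribution closer to uniform has higher entropy.
Answer: B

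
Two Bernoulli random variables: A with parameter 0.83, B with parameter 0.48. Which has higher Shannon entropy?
B

For binary distributions, entropy is maximized at p=0.5 and decreases as p moves toward 0 or 1.

H(A) = H(0.83) = 0.6577 bits
H(B) = H(0.48) = 0.9988 bits

Distribution B (p=0.48) is closer to uniform (p=0.5), so it has higher entropy.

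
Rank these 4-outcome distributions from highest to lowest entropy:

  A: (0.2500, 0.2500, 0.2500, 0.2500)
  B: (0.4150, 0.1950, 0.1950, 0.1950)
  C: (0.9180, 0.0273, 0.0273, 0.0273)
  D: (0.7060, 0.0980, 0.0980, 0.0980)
A > B > D > C

Key insight: Entropy is maximized by uniform distributions and minimized by concentrated distributions.

Entropies:
  H(A) = 2.0000 bits
  H(B) = 1.9063 bits
  H(C) = 0.5392 bits
  H(D) = 1.3398 bits

Ranking: A > B > D > C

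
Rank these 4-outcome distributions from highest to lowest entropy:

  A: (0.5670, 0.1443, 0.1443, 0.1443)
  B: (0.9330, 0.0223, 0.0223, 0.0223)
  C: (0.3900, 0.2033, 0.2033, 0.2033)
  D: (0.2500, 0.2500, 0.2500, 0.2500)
D > C > A > B

Key insight: Entropy is maximized by uniform distributions and minimized by concentrated distributions.

Entropies:
  H(A) = 1.6733 bits
  H(B) = 0.4608 bits
  H(C) = 1.9316 bits
  H(D) = 2.0000 bits

Ranking: D > C > A > B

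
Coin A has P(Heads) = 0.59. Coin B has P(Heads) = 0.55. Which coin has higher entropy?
B

For binary distributions, entropy is maximized at p=0.5 and decreases as p moves toward 0 or 1.

H(A) = H(0.59) = 0.9765 bits
H(B) = H(0.55) = 0.9928 bits

Distribution B (p=0.55) is closer to uniform (p=0.5), so it has higher entropy.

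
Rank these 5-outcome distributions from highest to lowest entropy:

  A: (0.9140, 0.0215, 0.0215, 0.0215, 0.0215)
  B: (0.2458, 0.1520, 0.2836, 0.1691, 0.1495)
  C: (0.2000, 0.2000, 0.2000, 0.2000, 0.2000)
C > B > A

Key insight: Entropy is maximized by uniform distributions and minimized by concentrated distributions.

- Uniform distributions have maximum entropy log₂(5) = 2.3219 bits
- The more "peaked" or concentrated a distribution, the lower its entropy

Entropies:
  H(A) = 0.5950 bits
  H(B) = 2.2698 bits
  H(C) = 2.3219 bits

Ranking: C > B > A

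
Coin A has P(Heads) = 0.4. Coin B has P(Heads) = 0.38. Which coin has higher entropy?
A

For binary distributions, entropy is maximized at p=0.5 and decreases as p moves toward 0 or 1.

H(A) = H(0.4) = 0.9710 bits
H(B) = H(0.38) = 0.9580 bits

Distribution A (p=0.4) is closer to uniform (p=0.5), so it has higher entropy.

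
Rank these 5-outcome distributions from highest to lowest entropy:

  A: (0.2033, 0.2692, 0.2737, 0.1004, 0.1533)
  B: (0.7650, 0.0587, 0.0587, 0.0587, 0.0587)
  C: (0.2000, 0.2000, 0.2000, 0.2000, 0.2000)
C > A > B

Key insight: Entropy is maximized by uniform distributions and minimized by concentrated distributions.

- Uniform distributions have maximum entropy log₂(5) = 2.3219 bits
- The more "peaked" or concentrated a distribution, the lower its entropy

Entropies:
  H(A) = 2.2364 bits
  H(B) = 1.2566 bits
  H(C) = 2.3219 bits

Ranking: C > A > B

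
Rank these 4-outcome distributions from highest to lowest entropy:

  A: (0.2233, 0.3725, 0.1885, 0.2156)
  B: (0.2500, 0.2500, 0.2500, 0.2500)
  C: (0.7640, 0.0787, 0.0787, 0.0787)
B > A > C

Key insight: Entropy is maximized by uniform distributions and minimized by concentrated distributions.

- Uniform distributions have maximum entropy log₂(4) = 2.0000 bits
- The more "peaked" or concentrated a distribution, the lower its entropy

Entropies:
  H(A) = 1.9448 bits
  H(B) = 2.0000 bits
  H(C) = 1.1624 bits

Ranking: B > A > C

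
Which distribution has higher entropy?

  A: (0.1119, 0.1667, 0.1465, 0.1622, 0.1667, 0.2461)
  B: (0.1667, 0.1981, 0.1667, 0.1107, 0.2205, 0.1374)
B

Both distributions are close to uniform, making this a harder comparison.

H(A) = 2.5446 bits
H(B) = 2.5503 bits

The distribution closer to uniform has higher entropy.
Answer: B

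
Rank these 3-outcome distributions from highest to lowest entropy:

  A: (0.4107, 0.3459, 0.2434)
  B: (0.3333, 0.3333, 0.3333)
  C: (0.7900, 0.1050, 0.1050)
B > A > C

Key insight: Entropy is maximized by uniform distributions and minimized by concentrated distributions.

- Uniform distributions have maximum entropy log₂(3) = 1.5850 bits
- The more "peaked" or concentrated a distribution, the lower its entropy

Entropies:
  H(A) = 1.5533 bits
  H(B) = 1.5850 bits
  H(C) = 0.9515 bits

Ranking: B > A > C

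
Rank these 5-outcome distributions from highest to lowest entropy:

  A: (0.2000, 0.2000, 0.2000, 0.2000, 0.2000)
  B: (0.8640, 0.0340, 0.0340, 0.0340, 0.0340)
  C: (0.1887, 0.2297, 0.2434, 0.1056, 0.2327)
A > C > B

Key insight: Entropy is maximized by uniform distributions and minimized by concentrated distributions.

- Uniform distributions have maximum entropy log₂(5) = 2.3219 bits
- The more "peaked" or concentrated a distribution, the lower its entropy

Entropies:
  H(A) = 2.3219 bits
  H(B) = 0.8457 bits
  H(C) = 2.2695 bits

Ranking: A > C > B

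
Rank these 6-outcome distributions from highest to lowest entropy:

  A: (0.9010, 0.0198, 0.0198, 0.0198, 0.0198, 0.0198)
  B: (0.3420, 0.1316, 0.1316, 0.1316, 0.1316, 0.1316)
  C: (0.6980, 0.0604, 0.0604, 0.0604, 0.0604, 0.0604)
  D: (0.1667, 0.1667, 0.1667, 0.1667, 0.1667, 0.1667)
D > B > C > A

Key insight: Entropy is maximized by uniform distributions and minimized by concentrated distributions.

Entropies:
  H(A) = 0.6957 bits
  H(B) = 2.4545 bits
  H(C) = 1.5849 bits
  H(D) = 2.5850 bits

Ranking: D > B > C > A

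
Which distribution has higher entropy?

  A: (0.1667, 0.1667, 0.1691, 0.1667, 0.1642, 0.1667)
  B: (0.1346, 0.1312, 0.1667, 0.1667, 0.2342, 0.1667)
A

Both distributions are close to uniform, making this a harder comparison.

H(A) = 2.5849 bits
H(B) = 2.5568 bits

The distribution closer to uniform has higher entropy.
Answer: A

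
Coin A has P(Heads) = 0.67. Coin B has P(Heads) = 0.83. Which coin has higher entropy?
A

For binary distributions, entropy is maximized at p=0.5 and decreases as p moves toward 0 or 1.

H(A) = H(0.67) = 0.9149 bits
H(B) = H(0.83) = 0.6577 bits

Distribution A (p=0.67) is closer to uniform (p=0.5), so it has higher entropy.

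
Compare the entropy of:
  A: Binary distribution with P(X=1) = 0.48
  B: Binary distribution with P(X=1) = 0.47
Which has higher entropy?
A

For binary distributions, entropy is maximized at p=0.5 and decreases as p moves toward 0 or 1.

H(A) = H(0.48) = 0.9988 bits
H(B) = H(0.47) = 0.9974 bits

Distribution A (p=0.48) is closer to uniform (p=0.5), so it has higher entropy.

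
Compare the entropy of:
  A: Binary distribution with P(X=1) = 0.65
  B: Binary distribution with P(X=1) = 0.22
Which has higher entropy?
A

For binary distributions, entropy is maximized at p=0.5 and decreases as p moves toward 0 or 1.

H(A) = H(0.65) = 0.9341 bits
H(B) = H(0.22) = 0.7602 bits

Distribution A (p=0.65) is closer to uniform (p=0.5), so it has higher entropy.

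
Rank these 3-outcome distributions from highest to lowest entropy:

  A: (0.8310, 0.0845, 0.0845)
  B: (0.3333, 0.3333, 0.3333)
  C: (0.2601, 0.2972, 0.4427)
B > C > A

Key insight: Entropy is maximized by uniform distributions and minimized by concentrated distributions.

- Uniform distributions have maximum entropy log₂(3) = 1.5850 bits
- The more "peaked" or concentrated a distribution, the lower its entropy

Entropies:
  H(A) = 0.8244 bits
  H(B) = 1.5850 bits
  H(C) = 1.5460 bits

Ranking: B > C > A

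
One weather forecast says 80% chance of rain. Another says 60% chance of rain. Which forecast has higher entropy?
60% forecast

Treat each forecast as a Bernoulli distribution. Binary entropy is maximized at p=0.5 and falls off symmetrically toward 0 or 1. The 60% forecast is closer to 50%, so it is more uncertain. H(80%) ≈ 0.722 bits, H(60%) ≈ 0.971 bits.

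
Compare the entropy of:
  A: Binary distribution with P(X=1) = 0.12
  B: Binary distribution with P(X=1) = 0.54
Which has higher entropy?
B

For binary distributions, entropy is maximized at p=0.5 and decreases as p moves toward 0 or 1.

H(A) = H(0.12) = 0.5294 bits
H(B) = H(0.54) = 0.9954 bits

Distribution B (p=0.54) is closer to uniform (p=0.5), so it has higher entropy.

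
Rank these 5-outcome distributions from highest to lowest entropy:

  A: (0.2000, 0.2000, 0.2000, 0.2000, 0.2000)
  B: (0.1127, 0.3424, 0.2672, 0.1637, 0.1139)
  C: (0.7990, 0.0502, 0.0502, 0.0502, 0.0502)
A > B > C

Key insight: Entropy is maximized by uniform distributions and minimized by concentrated distributions.

- Uniform distributions have maximum entropy log₂(5) = 2.3219 bits
- The more "peaked" or concentrated a distribution, the lower its entropy

Entropies:
  H(A) = 2.3219 bits
  H(B) = 2.1776 bits
  H(C) = 1.1259 bits

Ranking: A > B > C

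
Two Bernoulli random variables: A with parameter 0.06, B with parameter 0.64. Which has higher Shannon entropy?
B

For binary distributions, entropy is maximized at p=0.5 and decreases as p moves toward 0 or 1.

H(A) = H(0.06) = 0.3274 bits
H(B) = H(0.64) = 0.9427 bits

Distribution B (p=0.64) is closer to uniform (p=0.5), so it has higher entropy.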